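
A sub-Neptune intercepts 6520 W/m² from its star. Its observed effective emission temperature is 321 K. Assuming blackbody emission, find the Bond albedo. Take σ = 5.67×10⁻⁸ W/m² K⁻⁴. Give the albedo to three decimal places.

Energy balance: S(1−α)/4 = σT⁴, so 1−α = 4σT⁴/S.
4σT⁴ = 4·5.67×10⁻⁸·(321)⁴ = 2408 W/m².
1−α = 2408/6520 = 0.3693, so α = 0.6307.

0.631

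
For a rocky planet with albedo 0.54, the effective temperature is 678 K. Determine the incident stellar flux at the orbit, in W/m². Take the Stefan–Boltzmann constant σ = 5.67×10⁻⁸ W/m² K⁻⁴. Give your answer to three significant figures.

1.04×10^5 W/m²

From S(1−α)/4 = σT⁴: S = 4σT⁴/(1−α).
The emitted flux is σT⁴ = 11980 W/m².
S = 4·11980/0.46 = 1.042×10^5 W/m².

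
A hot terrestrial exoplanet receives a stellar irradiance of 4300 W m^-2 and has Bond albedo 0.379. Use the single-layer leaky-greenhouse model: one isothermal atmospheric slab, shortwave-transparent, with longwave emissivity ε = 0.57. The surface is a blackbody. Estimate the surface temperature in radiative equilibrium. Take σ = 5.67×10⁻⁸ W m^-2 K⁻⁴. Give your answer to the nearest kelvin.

The planet radiates to space at T_e = [S(1−α)/(4σ)]^(1/4) = 329.4 K.
Surface balance with a leaky layer gives σT_s⁴ = σT_e⁴·2/(2−ε), so T_s = T_e·[2/(2−0.57)]^(1/4) = 358.2 K.

358 K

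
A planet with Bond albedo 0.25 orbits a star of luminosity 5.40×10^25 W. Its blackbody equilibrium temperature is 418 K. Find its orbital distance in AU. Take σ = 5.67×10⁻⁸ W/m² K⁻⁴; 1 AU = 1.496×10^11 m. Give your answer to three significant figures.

The flux needed for this T is 4σT⁴/(1−0.25) = 9232 W/m².
S = L/(4πd²) → d = √(L/4πS) = √(5.40×10^25/(4π·9232)) = 2.157×10^10 m = 0.1442 AU.

0.144 AU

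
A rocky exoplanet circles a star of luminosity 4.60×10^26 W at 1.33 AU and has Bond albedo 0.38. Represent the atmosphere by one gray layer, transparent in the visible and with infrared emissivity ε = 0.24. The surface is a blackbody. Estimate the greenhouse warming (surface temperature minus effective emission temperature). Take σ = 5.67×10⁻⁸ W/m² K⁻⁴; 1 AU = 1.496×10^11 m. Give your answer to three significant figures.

Orbital distance: d = 1.33 AU = 1.990×10^11 m.
Flux at the orbit: S = L/(4πd²) = 4.60×10^26/(4π·(1.99×10^11)²) = 924.7 W/m².
Effective emission temperature (TOA balance): σT_e⁴ = S(1−α)/4 = 143.3 W/m² → T_e = 224.2 K.
The surface balance (absorbed SW + ε·downward IR = σT_s⁴) with T_a⁴ = T_s⁴/2 reduces to T_s = T_e·[2/(2−ε)]^¼ = 231.5 K.
T_s − T_e = 231.5 − 224.2 = 7.282 K.

7.28 K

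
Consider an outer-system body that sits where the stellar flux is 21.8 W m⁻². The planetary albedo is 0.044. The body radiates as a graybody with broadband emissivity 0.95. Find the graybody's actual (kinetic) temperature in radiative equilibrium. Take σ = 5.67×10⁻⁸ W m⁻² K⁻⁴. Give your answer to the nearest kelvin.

Averaging over the sphere, the absorbed flux is S(1−α)/4 = 5.210 W m⁻².
Radiative balance εσT⁴ = 5.210 gives T = [5.210/(0.95·σ)]^(1/4) = 99.17 K.

99 kelvin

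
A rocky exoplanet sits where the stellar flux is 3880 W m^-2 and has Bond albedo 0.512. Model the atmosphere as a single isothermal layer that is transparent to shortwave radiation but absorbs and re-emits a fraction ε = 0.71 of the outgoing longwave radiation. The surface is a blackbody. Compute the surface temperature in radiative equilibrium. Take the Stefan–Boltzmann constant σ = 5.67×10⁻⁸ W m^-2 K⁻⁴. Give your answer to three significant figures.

337 K

At the top of the atmosphere, σT_e⁴ = S(1−α)/4 = 473.4 W m^-2, giving T_e = 302.3 K.
For a single slab of emissivity ε, T_s⁴ = 2T_e⁴/(2−ε); thus T_s = 302.3·(1.55)^(1/4) = 337.3 K.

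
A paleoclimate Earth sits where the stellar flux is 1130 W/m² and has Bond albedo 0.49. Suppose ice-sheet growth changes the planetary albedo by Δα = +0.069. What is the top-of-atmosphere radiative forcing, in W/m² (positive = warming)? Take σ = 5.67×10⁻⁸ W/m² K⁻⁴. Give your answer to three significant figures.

-19.5 W/m²

TOA radiative forcing: ΔF = −S·Δα/4 = −1130·(+0.069)/4 = -19.49 W/m².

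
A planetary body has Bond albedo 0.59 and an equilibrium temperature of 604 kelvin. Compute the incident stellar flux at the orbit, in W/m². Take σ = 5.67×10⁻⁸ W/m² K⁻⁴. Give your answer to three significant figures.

Invert the energy balance for S: S = 4σT⁴/(1−α).
σT⁴ = 5.67×10⁻⁸·(604)⁴ = 7546 W/m².
S = 4·7546/0.41 = 73620 W/m².

73600 W/m²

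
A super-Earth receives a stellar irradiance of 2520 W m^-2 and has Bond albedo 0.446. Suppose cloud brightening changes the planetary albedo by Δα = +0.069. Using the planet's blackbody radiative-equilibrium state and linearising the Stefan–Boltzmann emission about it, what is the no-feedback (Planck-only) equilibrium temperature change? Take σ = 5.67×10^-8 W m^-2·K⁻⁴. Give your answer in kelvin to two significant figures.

-8.7 kelvin

Unperturbed T_e = [2520·(1−0.446)/(4σ)]^¼ = 280.1 K.
TOA radiative forcing: ΔF = −S·Δα/4 = −2520·(+0.069)/4 = -43.47 W m^-2.
The Planck feedback parameter is 4σT_e³ = 4.984 W m^-2/K.
So ΔT₀ = -43.47/4.984 = -8.72 K.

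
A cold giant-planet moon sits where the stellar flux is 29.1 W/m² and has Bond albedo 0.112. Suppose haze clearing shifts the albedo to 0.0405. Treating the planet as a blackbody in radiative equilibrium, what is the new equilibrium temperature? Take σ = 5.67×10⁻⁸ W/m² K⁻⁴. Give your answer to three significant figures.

New equilibrium: T₂ = [(1−0.0405)·29.10/(4σ)]^(1/4) = 105.3 K.

105 K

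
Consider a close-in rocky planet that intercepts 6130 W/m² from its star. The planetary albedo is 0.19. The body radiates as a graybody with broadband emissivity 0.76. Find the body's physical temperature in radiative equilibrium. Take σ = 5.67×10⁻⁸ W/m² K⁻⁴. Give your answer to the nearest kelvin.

412 K

The planet absorbs (1−α)S over its disc πR² and re-emits over 4πR², so the mean absorbed flux is (1−0.19)·6130/4 = 1241 W/m².
Radiative balance εσT⁴ = 1241 gives T = [1241/(0.76·σ)]^(1/4) = 412.0 K.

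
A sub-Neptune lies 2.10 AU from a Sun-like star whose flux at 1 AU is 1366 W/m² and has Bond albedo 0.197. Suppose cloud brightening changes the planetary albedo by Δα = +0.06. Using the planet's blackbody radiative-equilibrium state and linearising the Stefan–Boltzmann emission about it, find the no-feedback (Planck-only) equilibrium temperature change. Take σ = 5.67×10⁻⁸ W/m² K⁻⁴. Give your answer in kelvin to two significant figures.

-3.4 K

By the inverse-square law, S = 1366/2.10² = 309.8 W/m².
Reference equilibrium: T_e = [S(1−α)/(4σ)]^(1/4) = 182.0 K.
ΔF = −(S/4)Δα = −(309.8/4)×(+0.06) = -4.646 W/m².
Planck response: λ_P = 4σT_e³ = 4·5.67×10⁻⁸·(182.0)³ = 1.367 W/m²/K.
So ΔT₀ = -4.646/1.367 = -3.40 K.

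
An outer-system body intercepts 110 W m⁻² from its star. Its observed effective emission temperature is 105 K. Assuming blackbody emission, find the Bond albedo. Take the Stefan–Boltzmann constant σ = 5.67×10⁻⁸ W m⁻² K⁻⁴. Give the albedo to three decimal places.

0.749

Rearranging the radiative balance, α = 1 − 4σT⁴/S.
4σT⁴ = 4·5.67×10⁻⁸·(105)⁴ = 27.57 W m⁻².
Hence α = 1 − 27.57/110.0 = 0.7494.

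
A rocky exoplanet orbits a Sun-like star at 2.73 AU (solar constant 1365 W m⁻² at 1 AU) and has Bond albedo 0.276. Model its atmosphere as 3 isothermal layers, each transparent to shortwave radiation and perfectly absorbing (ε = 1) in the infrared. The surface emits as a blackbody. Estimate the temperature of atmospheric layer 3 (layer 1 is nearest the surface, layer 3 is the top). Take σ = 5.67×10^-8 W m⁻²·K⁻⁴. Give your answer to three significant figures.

By the inverse-square law, S = 1365/2.73² = 183.2 W m⁻².
Top-of-atmosphere balance: σT_e⁴ = S(1−α)/4 = 33.15 W m⁻² → T_e = 155.5 K.
Each opaque layer satisfies 2T_j⁴ = T_{j−1}⁴ + T_{j+1}⁴, giving T_k⁴ = (N+1−k)T_e⁴.
With k = 3: T_3 = (3+1−3)^¼·155.5 K = 155.5 K.

155 K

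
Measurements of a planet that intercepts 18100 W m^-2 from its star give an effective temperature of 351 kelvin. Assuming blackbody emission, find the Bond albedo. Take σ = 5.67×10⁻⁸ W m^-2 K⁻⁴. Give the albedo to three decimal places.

0.810

Rearranging the radiative balance, α = 1 − 4σT⁴/S.
σT⁴ = 860.6 W m^-2, so 4σT⁴ = 3442 W m^-2.
1−α = 3442/18100 = 0.1902, so α = 0.8098.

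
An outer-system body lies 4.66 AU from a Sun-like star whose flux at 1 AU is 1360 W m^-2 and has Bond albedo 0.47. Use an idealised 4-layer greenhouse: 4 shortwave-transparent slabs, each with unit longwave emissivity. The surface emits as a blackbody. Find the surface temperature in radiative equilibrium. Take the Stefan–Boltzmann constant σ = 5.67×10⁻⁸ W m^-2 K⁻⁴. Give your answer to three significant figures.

By the inverse-square law, S = 1360/4.66² = 62.63 W m^-2.
The effective emission temperature is T_e = [S(1−α)/(4σ)]^¼ = 110.0 K.
For an N-layer opaque stack, T_s⁴ = (N+1)T_e⁴, hence T_s = (5)^(1/4)×110.0 K = 164.5 K.

164 K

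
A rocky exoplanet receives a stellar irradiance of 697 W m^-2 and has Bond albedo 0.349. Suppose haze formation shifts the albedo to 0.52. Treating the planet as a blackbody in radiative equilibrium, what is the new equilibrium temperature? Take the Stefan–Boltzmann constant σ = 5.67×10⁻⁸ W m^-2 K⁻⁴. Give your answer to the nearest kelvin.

196 kelvin

T₂ = [S(1−α₂)/(4σ)]^(1/4) = [697.0·0.48/(4σ)]^(1/4) = 196.0 K.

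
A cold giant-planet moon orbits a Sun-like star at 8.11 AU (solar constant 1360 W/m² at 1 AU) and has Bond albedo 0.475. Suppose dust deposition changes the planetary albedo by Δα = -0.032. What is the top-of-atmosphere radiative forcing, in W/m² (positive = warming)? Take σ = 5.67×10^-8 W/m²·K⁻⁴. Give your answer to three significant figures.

Irradiance scales as 1/d², so S = 1360 W/m² × (1/8.11)² = 20.68 W/m².
The change in absorbed flux is Δ[S(1−α)/4] = −SΔα/4 = 0.1654 W/m².

0.165 W/m²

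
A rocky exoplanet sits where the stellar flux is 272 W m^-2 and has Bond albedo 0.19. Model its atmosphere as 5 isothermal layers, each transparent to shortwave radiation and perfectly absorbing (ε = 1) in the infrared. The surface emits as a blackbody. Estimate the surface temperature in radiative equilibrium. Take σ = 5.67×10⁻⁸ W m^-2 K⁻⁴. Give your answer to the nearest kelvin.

OLR = S(1−α)/4 = 55.08 W m^-2; the top layer radiates at T_e = 176.5 K.
For an N-layer opaque stack, T_s⁴ = (N+1)T_e⁴, hence T_s = (6)^(1/4)×176.5 K = 276.3 K.

276 K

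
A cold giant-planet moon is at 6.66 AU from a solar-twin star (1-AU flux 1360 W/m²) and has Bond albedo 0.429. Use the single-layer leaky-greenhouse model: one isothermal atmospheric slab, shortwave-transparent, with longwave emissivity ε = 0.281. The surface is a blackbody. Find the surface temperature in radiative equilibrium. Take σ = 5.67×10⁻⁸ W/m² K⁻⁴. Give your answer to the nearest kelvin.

97 K

By the inverse-square law, S = 1360/6.66² = 30.66 W/m².
At the top of the atmosphere, σT_e⁴ = S(1−α)/4 = 4.377 W/m², giving T_e = 93.73 K.
The surface balance (absorbed SW + ε·downward IR = σT_s⁴) with T_a⁴ = T_s⁴/2 reduces to T_s = T_e·[2/(2−ε)]^¼ = 97.35 K.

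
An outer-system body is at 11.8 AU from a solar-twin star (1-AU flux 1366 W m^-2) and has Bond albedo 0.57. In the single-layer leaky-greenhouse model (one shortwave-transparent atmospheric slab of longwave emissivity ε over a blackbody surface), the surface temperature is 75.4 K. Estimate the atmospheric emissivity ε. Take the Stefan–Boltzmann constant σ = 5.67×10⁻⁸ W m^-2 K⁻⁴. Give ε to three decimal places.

0.849

Flux at the orbit: S = 1366/(11.8)² = 9.810 W m^-2.
First, T_e = [9.810·(1−0.57)/(4σ)]^(1/4) = 65.67 K.
Since (2−ε)/2 = (T_e/T_s)⁴ = 0.5755, ε = 0.8490.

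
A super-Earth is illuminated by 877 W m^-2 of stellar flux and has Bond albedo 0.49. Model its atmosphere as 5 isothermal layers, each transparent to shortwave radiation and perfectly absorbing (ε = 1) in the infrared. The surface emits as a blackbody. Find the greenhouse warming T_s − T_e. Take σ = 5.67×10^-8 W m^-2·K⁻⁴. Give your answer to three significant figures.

119 kelvin

The effective emission temperature is T_e = [S(1−α)/(4σ)]^¼ = 210.7 K.
Surface: T_s = (6)^¼·T_e = 329.8 K.
So the greenhouse effect raises the surface by 329.8 − 210.7 = 119.1 K.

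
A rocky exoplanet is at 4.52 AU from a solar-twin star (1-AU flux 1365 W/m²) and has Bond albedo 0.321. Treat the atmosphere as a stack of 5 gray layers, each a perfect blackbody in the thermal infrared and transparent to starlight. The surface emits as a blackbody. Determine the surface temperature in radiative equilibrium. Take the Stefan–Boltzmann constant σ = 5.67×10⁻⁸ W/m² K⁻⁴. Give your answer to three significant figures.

186 kelvin

Flux at the orbit: S = 1365/(4.52)² = 66.81 W/m².
The effective emission temperature is T_e = [S(1−α)/(4σ)]^¼ = 118.9 K.
With N = 5 opaque layers, T_s = (N+1)^(1/4)·T_e = 6^(1/4)·118.9 = 186.1 K.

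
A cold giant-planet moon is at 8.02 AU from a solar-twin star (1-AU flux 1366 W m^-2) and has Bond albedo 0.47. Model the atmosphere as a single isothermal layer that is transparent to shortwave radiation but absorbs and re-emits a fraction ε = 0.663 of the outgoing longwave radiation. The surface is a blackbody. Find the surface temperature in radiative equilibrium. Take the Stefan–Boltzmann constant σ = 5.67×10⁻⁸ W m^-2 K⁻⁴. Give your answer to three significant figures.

92.8 kelvin

Flux at the orbit: S = 1366/(8.02)² = 21.24 W m^-2.
The planet radiates to space at T_e = [S(1−α)/(4σ)]^(1/4) = 83.93 K.
For a single slab of emissivity ε, T_s⁴ = 2T_e⁴/(2−ε); thus T_s = 83.93·(1.496)^(1/4) = 92.82 K.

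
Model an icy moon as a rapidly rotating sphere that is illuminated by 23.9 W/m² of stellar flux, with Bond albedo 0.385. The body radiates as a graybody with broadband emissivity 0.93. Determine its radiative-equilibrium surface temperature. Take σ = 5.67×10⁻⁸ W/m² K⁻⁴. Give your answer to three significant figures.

The planet absorbs (1−α)S over its disc πR² and re-emits over 4πR², so the mean absorbed flux is (1−0.385)·23.90/4 = 3.675 W/m².
Equating to εσT⁴ with ε = 0.93: T = (3.675/0.93σ)^(1/4) = 91.37 K.

91.4 K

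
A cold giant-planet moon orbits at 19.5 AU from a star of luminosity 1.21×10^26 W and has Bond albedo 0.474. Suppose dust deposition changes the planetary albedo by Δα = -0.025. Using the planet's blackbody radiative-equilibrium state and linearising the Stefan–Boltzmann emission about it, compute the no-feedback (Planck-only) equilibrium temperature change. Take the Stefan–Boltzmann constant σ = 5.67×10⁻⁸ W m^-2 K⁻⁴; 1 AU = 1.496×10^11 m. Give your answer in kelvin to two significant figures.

0.48 K

Orbital distance: d = 19.5 AU = 2.917×10^12 m.
S = L/(4πd²) = 1.131 W m^-2.
The baseline emission temperature is T_e = 40.25 K.
ΔF = −(S/4)Δα = −(1.131/4)×(-0.025) = 0.007072 W m^-2.
Linearising σT⁴ gives d(σT⁴)/dT = 4σT_e³ = 0.01479 W m^-2 per K.
Hence the no-feedback warming is ΔF/(4σT_e³) = 0.478 K.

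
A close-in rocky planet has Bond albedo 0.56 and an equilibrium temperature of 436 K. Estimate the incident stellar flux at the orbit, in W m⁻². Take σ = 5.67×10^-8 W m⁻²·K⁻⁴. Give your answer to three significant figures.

From S(1−α)/4 = σT⁴: S = 4σT⁴/(1−α).
σT⁴ = 5.67×10⁻⁸·(436)⁴ = 2049 W m⁻².
S = 4·2049/0.44 = 18630 W m⁻².

18600 W m⁻²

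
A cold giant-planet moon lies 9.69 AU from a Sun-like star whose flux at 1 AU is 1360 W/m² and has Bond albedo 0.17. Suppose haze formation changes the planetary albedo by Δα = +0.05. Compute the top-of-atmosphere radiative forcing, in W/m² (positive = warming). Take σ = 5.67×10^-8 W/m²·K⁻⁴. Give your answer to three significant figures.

Irradiance scales as 1/d², so S = 1360 W/m² × (1/9.69)² = 14.48 W/m².
ΔF = −(S/4)Δα = −(14.48/4)×(+0.05) = -0.1811 W/m².

-0.181 W/m²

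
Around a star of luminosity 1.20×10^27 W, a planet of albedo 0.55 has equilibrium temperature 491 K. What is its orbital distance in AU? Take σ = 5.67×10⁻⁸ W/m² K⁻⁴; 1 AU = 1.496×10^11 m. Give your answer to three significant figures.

0.382 AU

The flux needed for this T is 4σT⁴/(1−0.55) = 29290 W/m².
S = L/(4πd²) → d = √(L/4πS) = √(1.20×10^27/(4π·29290)) = 5.710×10^10 m = 0.3817 AU.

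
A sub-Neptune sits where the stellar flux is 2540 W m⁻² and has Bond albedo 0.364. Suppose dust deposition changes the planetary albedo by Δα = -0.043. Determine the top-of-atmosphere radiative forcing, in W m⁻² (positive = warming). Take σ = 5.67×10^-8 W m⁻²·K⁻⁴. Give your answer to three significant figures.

27.3 W m⁻²

TOA radiative forcing: ΔF = −S·Δα/4 = −2540·(-0.043)/4 = 27.30 W m⁻².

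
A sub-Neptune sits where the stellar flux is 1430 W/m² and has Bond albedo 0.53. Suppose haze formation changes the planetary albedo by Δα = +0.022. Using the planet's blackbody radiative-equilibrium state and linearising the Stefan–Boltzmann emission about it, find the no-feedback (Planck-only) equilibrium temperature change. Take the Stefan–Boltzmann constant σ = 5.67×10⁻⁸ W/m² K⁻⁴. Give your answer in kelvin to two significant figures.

Reference equilibrium: T_e = [S(1−α)/(4σ)]^(1/4) = 233.3 K.
TOA radiative forcing: ΔF = −S·Δα/4 = −1430·(+0.022)/4 = -7.865 W/m².
Planck response: λ_P = 4σT_e³ = 4·5.67×10⁻⁸·(233.3)³ = 2.881 W/m²/K.
ΔT₀ = ΔF/λ_P = -7.865/2.881 = -2.73 K.

-2.7 K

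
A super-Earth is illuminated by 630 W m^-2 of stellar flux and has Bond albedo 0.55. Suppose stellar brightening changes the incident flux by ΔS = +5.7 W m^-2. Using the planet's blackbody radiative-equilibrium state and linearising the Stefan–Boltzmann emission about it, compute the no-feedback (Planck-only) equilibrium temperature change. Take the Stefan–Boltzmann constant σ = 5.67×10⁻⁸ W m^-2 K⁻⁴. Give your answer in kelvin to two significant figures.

0.43 kelvin

Reference equilibrium: T_e = [S(1−α)/(4σ)]^(1/4) = 188.0 K.
TOA radiative forcing: ΔF = (1−α)ΔS/4 = 0.45·(+5.7)/4 = 0.6412 W m^-2.
Linearising σT⁴ gives d(σT⁴)/dT = 4σT_e³ = 1.508 W m^-2 per K.
ΔT₀ = ΔF/λ_P = 0.6412/1.508 = 0.425 K.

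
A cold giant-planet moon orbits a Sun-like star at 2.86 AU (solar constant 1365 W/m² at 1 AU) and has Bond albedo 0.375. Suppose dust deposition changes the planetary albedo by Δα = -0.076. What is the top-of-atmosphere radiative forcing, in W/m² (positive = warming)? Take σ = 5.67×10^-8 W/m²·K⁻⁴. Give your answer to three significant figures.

Flux at the orbit: S = 1365/(2.86)² = 166.9 W/m².
TOA radiative forcing: ΔF = −S·Δα/4 = −166.9·(-0.076)/4 = 3.171 W/m².

3.17 W/m²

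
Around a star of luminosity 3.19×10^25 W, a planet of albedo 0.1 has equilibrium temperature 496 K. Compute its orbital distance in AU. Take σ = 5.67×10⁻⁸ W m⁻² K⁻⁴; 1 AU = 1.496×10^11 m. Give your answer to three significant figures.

Required flux: S = 4σT⁴/(1−α) = 15250 W m⁻².
S = L/(4πd²) → d = √(L/4πS) = √(3.19×10^25/(4π·15250)) = 1.290×10^10 m = 0.08624 AU.

0.0862 AU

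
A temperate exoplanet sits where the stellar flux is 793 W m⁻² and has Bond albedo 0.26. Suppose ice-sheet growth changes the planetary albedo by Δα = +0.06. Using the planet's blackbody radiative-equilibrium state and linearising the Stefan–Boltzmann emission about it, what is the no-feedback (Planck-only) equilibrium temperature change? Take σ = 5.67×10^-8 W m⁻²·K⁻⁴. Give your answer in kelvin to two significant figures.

-4.6 kelvin

Reference equilibrium: T_e = [S(1−α)/(4σ)]^(1/4) = 225.5 K.
ΔF = −(S/4)Δα = −(793.0/4)×(+0.06) = -11.89 W m⁻².
The Planck feedback parameter is 4σT_e³ = 2.602 W m⁻²/K.
Hence the no-feedback warming is ΔF/(4σT_e³) = -4.57 K.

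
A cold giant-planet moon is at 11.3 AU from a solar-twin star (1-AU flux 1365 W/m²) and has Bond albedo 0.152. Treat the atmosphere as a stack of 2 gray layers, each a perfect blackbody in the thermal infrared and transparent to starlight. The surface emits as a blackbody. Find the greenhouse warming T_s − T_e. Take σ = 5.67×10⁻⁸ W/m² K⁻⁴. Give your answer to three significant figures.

25.1 kelvin

Irradiance scales as 1/d², so S = 1365 W/m² × (1/11.3)² = 10.69 W/m².
The effective emission temperature is T_e = [S(1−α)/(4σ)]^¼ = 79.51 K.
T_s = (N+1)^(1/4)·T_e = 104.6 K.
So the greenhouse effect raises the surface by 104.6 − 79.51 = 25.13 K.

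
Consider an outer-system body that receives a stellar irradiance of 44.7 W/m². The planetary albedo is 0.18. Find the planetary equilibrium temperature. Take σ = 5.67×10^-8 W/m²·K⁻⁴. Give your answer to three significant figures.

Averaging over the sphere, the absorbed flux is S(1−α)/4 = 9.164 W/m².
In equilibrium σT⁴ equals this, so T = 112.8 K.

113 K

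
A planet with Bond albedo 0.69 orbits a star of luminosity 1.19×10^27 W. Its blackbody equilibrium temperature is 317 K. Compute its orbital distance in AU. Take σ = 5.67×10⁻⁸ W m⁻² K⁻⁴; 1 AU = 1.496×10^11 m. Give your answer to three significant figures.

Energy balance gives S = 4σT⁴/(1−α) = 7388 W m⁻².
Then d = [L/(4πS)]^(1/2) = 1.132×10^11 m, i.e. 0.7568 AU.

0.757 AU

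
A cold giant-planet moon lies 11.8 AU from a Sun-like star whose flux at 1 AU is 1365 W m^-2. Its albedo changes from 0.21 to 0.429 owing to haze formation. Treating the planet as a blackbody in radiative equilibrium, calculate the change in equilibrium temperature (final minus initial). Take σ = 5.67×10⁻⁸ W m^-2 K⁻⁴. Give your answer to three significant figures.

-5.96 kelvin

Irradiance scales as 1/d², so S = 1365 W m^-2 × (1/11.8)² = 9.803 W m^-2.
Initial: T₁ = [S(1−0.21)/(4σ)]^(1/4) = 76.44 K.
Final:   T₂ = [S(1−0.429)/(4σ)]^(1/4) = 70.48 K.
Change: 70.48 − 76.44 = -5.959 K.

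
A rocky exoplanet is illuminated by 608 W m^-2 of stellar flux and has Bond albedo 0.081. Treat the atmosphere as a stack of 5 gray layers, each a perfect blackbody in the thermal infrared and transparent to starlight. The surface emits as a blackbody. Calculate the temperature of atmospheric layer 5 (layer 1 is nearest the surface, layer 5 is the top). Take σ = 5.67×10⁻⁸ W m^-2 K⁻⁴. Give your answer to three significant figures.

OLR = S(1−α)/4 = 139.7 W m^-2; the top layer radiates at T_e = 222.8 K.
In the N-layer model, layer k (counted from the surface) has T_k = (N+1−k)^(1/4)·T_e.
With k = 5: T_5 = (5+1−5)^¼·222.8 K = 222.8 K.

223 kelvin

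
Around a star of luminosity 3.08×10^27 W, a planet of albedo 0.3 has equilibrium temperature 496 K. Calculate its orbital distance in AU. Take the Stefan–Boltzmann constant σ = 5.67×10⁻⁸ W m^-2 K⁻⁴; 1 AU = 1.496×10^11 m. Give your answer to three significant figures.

Energy balance gives S = 4σT⁴/(1−α) = 19610 W m^-2.
S = L/(4πd²) → d = √(L/4πS) = √(3.08×10^27/(4π·19610)) = 1.118×10^11 m = 0.7473 AU.

0.747 AU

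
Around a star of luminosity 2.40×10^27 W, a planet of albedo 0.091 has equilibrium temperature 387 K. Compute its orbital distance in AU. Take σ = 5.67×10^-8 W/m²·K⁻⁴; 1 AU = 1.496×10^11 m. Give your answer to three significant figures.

Required flux: S = 4σT⁴/(1−α) = 5597 W/m².
From L = 4πd²S, d = √(2.40×10^27/(4π·5597)) = 1.847×10^11 m = 1.235 AU.

1.23 AU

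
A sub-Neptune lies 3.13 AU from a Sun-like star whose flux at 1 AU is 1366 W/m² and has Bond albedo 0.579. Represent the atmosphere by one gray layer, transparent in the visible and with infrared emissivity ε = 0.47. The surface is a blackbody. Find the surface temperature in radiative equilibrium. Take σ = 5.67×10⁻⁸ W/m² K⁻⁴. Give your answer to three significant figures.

136 K

Flux at the orbit: S = 1366/(3.13)² = 139.4 W/m².
Effective emission temperature (TOA balance): σT_e⁴ = S(1−α)/4 = 14.68 W/m² → T_e = 126.8 K.
For a single slab of emissivity ε, T_s⁴ = 2T_e⁴/(2−ε); thus T_s = 126.8·(1.307)^(1/4) = 135.6 K.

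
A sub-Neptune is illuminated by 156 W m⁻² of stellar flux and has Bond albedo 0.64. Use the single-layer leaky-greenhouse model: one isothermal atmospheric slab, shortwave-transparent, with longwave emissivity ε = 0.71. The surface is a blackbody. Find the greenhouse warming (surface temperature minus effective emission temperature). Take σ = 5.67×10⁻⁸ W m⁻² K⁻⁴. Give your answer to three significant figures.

Effective emission temperature (TOA balance): σT_e⁴ = S(1−α)/4 = 14.04 W m⁻² → T_e = 125.4 K.
Surface balance with a leaky layer gives σT_s⁴ = σT_e⁴·2/(2−ε), so T_s = T_e·[2/(2−0.71)]^(1/4) = 140.0 K.
T_s − T_e = 140.0 − 125.4 = 14.53 K.

14.5 kelvin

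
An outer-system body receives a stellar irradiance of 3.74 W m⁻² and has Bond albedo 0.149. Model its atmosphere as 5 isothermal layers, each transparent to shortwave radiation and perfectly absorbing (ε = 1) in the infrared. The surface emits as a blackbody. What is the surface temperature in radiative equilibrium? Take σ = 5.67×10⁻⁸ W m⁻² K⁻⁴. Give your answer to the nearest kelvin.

OLR = S(1−α)/4 = 0.7957 W m⁻²; the top layer radiates at T_e = 61.21 K.
Layer-by-layer balance gives σT_s⁴ = (N+1)σT_e⁴, so T_s = 6^¼·61.21 = 95.79 K.

96 K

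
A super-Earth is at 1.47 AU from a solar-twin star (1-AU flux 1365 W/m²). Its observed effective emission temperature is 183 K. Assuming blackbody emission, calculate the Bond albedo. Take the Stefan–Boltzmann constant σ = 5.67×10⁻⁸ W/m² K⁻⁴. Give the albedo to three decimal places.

0.597

Flux at the orbit: S = 1365/(1.47)² = 631.7 W/m².
From σT⁴ = S(1−α)/4 we invert for α: 1−α = 4σT⁴/S.
σT⁴ = 63.59 W/m², so 4σT⁴ = 254.4 W/m².
1−α = 254.4/631.7 = 0.4027, so α = 0.5973.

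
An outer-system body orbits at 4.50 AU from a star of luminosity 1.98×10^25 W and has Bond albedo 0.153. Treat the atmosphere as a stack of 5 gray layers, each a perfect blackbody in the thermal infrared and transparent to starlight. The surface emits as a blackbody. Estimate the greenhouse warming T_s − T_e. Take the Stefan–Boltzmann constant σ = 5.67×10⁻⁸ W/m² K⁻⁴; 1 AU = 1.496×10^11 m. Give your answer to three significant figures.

Orbital distance: d = 4.50 AU = 6.732×10^11 m.
Flux at the orbit: S = L/(4πd²) = 1.98×10^25/(4π·(6.73×10^11)²) = 3.477 W/m².
Top-of-atmosphere balance: σT_e⁴ = S(1−α)/4 = 0.7362 W/m² → T_e = 60.03 K.
Surface: T_s = (6)^¼·T_e = 93.95 K.
So the greenhouse effect raises the surface by 93.95 − 60.03 = 33.92 K.

33.9 K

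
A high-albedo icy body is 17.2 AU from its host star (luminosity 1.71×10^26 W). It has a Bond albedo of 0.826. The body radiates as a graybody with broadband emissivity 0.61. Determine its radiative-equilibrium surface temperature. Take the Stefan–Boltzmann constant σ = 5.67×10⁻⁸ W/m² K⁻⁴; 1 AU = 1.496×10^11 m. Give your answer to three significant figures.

40.1 K

Orbital distance: d = 17.2 AU = 2.573×10^12 m.
Spreading L over a sphere of radius d: S = 1.71×10^26/(4π·2.57×10^12²) = 2.055 W/m².
Averaging over the sphere, the absorbed flux is S(1−α)/4 = 0.08940 W/m².
Equating to εσT⁴ with ε = 0.61: T = (0.08940/0.61σ)^(1/4) = 40.10 K.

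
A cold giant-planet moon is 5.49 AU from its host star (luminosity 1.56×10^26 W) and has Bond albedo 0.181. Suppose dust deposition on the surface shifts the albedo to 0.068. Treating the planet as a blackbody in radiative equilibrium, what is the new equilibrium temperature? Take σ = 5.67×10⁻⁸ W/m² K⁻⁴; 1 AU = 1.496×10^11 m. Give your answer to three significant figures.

d = 5.49 × 1.496×10^11 m = 8.213×10^11 m.
S = L/(4πd²) = 18.40 W/m².
New equilibrium: T₂ = [(1−0.068)·18.40/(4σ)]^(1/4) = 93.25 K.

93.3 K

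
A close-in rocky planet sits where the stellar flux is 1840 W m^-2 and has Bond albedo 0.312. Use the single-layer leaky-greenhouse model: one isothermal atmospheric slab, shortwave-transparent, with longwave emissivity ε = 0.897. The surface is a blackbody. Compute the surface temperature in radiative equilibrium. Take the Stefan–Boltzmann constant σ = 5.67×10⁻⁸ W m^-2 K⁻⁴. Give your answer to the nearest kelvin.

317 kelvin

Effective emission temperature (TOA balance): σT_e⁴ = S(1−α)/4 = 316.5 W m^-2 → T_e = 273.3 K.
The surface balance (absorbed SW + ε·downward IR = σT_s⁴) with T_a⁴ = T_s⁴/2 reduces to T_s = T_e·[2/(2−ε)]^¼ = 317.2 K.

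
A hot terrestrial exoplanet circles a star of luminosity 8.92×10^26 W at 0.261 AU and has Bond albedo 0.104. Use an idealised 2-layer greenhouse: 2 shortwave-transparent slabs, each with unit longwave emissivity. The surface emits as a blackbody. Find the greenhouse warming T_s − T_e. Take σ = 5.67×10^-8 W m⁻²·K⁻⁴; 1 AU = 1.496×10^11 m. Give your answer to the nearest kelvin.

207 K

d = 0.261 × 1.496×10^11 m = 3.905×10^10 m.
S = L/(4πd²) = 46560 W m⁻².
The effective emission temperature is T_e = [S(1−α)/(4σ)]^¼ = 654.9 K.
Surface: T_s = (3)^¼·T_e = 861.9 K.
So the greenhouse effect raises the surface by 861.9 − 654.9 = 207.0 K.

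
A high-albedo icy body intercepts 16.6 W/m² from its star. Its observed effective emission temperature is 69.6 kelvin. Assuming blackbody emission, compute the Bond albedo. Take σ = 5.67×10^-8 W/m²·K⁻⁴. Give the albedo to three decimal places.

Rearranging the radiative balance, α = 1 − 4σT⁴/S.
σT⁴ = 1.331 W/m², so 4σT⁴ = 5.322 W/m².
1−α = 5.322/16.60 = 0.3206, so α = 0.6794.

0.679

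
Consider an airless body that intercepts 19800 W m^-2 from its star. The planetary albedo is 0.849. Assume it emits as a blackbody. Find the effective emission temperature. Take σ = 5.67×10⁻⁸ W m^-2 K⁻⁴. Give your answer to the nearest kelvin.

Absorbed flux (global mean): S(1−α)/4 = 19800·0.151/4 = 747.5 W m^-2.
In equilibrium σT⁴ equals this, so T = 338.8 K.

339 kelvin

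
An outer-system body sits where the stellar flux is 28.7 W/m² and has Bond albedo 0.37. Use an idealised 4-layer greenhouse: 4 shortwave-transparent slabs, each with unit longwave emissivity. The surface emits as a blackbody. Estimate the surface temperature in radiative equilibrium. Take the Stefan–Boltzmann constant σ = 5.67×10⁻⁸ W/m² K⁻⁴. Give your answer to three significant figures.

OLR = S(1−α)/4 = 4.520 W/m²; the top layer radiates at T_e = 94.49 K.
With N = 4 opaque layers, T_s = (N+1)^(1/4)·T_e = 5^(1/4)·94.49 = 141.3 K.

141 K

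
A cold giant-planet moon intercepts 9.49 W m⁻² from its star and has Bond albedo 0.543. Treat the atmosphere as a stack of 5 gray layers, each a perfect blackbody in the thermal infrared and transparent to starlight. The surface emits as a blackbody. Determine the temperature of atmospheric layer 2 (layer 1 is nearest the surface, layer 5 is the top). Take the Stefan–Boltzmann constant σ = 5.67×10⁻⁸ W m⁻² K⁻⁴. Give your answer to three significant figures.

93.5 kelvin

Top-of-atmosphere balance: σT_e⁴ = S(1−α)/4 = 1.084 W m⁻² → T_e = 66.13 K.
Each opaque layer satisfies 2T_j⁴ = T_{j−1}⁴ + T_{j+1}⁴, giving T_k⁴ = (N+1−k)T_e⁴.
T_2 = (4)^(1/4)·66.13 = 93.52 K.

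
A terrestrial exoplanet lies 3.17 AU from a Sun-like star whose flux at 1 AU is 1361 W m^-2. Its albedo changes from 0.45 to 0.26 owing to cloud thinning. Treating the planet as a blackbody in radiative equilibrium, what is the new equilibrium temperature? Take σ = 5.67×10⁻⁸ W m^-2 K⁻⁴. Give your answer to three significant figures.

By the inverse-square law, S = 1361/3.17² = 135.4 W m^-2.
With the new albedo, S(1−α₂)/4 = 25.06 W m^-2, so T₂ = 145.0 K.

145 K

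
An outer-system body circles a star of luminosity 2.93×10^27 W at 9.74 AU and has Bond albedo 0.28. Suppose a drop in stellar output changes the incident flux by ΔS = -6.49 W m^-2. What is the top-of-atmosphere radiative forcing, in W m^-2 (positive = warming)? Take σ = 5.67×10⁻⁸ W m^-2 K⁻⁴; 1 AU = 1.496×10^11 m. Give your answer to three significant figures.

-1.17 W m^-2

Orbital distance: d = 9.74 AU = 1.457×10^12 m.
Flux at the orbit: S = L/(4πd²) = 2.93×10^27/(4π·(1.46×10^12)²) = 109.8 W m^-2.
Only a fraction (1−α) is absorbed and it's spread over 4πR², so ΔF = (1−α)ΔS/4 = -1.168 W m^-2.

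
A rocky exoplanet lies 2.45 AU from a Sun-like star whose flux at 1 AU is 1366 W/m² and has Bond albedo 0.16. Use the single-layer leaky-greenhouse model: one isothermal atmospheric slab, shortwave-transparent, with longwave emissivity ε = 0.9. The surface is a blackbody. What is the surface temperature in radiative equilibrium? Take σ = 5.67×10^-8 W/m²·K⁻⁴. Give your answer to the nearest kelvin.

By the inverse-square law, S = 1366/2.45² = 227.6 W/m².
Effective emission temperature (TOA balance): σT_e⁴ = S(1−α)/4 = 47.79 W/m² → T_e = 170.4 K.
The surface balance (absorbed SW + ε·downward IR = σT_s⁴) with T_a⁴ = T_s⁴/2 reduces to T_s = T_e·[2/(2−ε)]^¼ = 197.9 K.

198 K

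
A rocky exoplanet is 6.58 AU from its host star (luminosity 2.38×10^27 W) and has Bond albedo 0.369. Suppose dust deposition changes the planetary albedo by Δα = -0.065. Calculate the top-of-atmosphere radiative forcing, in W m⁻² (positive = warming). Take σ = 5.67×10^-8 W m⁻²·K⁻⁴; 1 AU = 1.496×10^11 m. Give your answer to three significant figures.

d = 6.58 × 1.496×10^11 m = 9.844×10^11 m.
Spreading L over a sphere of radius d: S = 2.38×10^27/(4π·9.84×10^11²) = 195.5 W m⁻².
TOA radiative forcing: ΔF = −S·Δα/4 = −195.5·(-0.065)/4 = 3.176 W m⁻².

3.18 W m⁻²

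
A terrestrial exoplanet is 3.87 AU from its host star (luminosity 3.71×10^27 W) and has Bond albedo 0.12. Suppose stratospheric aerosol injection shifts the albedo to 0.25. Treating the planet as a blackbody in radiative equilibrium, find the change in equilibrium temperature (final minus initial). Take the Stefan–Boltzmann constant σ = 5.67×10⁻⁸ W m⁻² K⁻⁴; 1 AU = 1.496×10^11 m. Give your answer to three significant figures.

-9.47 kelvin

Orbital distance: d = 3.87 AU = 5.790×10^11 m.
Flux at the orbit: S = L/(4πd²) = 3.71×10^27/(4π·(5.79×10^11)²) = 880.8 W m⁻².
Initial: T₁ = [S(1−0.12)/(4σ)]^(1/4) = 241.8 K.
After:  T₂ = [880.8·0.75/(4σ)]^(1/4) = 232.3 K.
Change: 232.3 − 241.8 = -9.472 K.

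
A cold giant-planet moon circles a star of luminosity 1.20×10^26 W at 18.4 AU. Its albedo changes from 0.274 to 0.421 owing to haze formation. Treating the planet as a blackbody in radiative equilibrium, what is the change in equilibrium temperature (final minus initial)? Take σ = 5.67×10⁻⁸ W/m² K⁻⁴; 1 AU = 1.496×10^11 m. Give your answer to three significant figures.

-2.46 K

d = 18.4 × 1.496×10^11 m = 2.753×10^12 m.
Spreading L over a sphere of radius d: S = 1.20×10^26/(4π·2.75×10^12²) = 1.260 W/m².
Initial: T₁ = [S(1−0.274)/(4σ)]^(1/4) = 44.82 K.
Final:   T₂ = [S(1−0.421)/(4σ)]^(1/4) = 42.35 K.
Change: 42.35 − 44.82 = -2.465 K.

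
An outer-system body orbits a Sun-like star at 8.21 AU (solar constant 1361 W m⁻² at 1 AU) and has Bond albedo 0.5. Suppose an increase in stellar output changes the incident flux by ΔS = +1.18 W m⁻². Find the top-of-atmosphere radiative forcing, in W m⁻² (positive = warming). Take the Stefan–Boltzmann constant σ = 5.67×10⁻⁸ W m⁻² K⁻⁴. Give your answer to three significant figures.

Flux at the orbit: S = 1361/(8.21)² = 20.19 W m⁻².
TOA radiative forcing: ΔF = (1−α)ΔS/4 = 0.5·(+1.18)/4 = 0.1475 W m⁻².

0.147 W m⁻²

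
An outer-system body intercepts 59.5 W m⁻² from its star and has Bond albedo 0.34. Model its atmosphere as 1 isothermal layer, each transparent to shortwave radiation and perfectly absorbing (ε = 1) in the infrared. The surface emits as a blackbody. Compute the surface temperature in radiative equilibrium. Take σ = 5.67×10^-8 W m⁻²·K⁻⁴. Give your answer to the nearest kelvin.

OLR = S(1−α)/4 = 9.817 W m⁻²; the top layer radiates at T_e = 114.7 K.
For an N-layer opaque stack, T_s⁴ = (N+1)T_e⁴, hence T_s = (2)^(1/4)×114.7 K = 136.4 K.

136 K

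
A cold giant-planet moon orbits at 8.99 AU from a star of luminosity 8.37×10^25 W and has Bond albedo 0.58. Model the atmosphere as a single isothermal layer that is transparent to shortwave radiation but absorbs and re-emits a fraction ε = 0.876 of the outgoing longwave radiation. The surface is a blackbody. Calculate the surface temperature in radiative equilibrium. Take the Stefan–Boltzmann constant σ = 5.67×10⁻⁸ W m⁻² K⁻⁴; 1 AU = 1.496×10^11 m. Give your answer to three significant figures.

Orbital distance: d = 8.99 AU = 1.345×10^12 m.
Spreading L over a sphere of radius d: S = 8.37×10^25/(4π·1.34×10^12²) = 3.682 W m⁻².
The planet radiates to space at T_e = [S(1−α)/(4σ)]^(1/4) = 51.10 K.
Surface balance with a leaky layer gives σT_s⁴ = σT_e⁴·2/(2−ε), so T_s = T_e·[2/(2−0.876)]^(1/4) = 59.02 K.

59.0 K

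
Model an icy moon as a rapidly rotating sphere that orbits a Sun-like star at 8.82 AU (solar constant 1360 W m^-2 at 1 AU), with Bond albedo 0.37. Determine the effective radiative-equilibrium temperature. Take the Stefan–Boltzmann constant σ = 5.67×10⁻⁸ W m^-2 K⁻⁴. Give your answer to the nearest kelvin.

By the inverse-square law, S = 1360/8.82² = 17.48 W m^-2.
Averaging over the sphere, the absorbed flux is S(1−α)/4 = 2.753 W m^-2.
In equilibrium σT⁴ equals this, so T = 83.48 K.

83 kelvin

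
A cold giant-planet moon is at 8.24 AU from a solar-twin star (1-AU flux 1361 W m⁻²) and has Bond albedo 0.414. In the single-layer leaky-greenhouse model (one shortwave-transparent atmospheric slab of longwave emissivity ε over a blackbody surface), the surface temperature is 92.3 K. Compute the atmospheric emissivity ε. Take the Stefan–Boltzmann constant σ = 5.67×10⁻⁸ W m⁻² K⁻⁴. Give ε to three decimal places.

Irradiance scales as 1/d², so S = 1361 W m⁻² × (1/8.24)² = 20.04 W m⁻².
TOA balance gives T_e = 84.83 K.
Since (2−ε)/2 = (T_e/T_s)⁴ = 0.7136, ε = 0.5728.

0.573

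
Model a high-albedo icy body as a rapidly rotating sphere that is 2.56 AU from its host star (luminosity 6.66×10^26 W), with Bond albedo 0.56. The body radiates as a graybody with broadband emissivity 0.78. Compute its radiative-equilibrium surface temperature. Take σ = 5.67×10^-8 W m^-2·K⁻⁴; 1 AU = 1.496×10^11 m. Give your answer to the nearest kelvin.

173 K

d = 2.56 × 1.496×10^11 m = 3.830×10^11 m.
Spreading L over a sphere of radius d: S = 6.66×10^26/(4π·3.83×10^11²) = 361.3 W m^-2.
Absorbed flux (global mean): S(1−α)/4 = 361.3·0.44/4 = 39.75 W m^-2.
Equating to εσT⁴ with ε = 0.78: T = (39.75/0.78σ)^(1/4) = 173.1 K.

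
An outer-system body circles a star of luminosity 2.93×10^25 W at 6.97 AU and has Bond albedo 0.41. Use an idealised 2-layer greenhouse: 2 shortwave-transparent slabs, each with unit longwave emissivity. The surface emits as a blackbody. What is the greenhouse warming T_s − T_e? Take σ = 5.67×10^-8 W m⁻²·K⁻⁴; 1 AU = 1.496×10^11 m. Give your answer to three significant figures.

Orbital distance: d = 6.97 AU = 1.043×10^12 m.
S = L/(4πd²) = 2.145 W m⁻².
Top-of-atmosphere balance: σT_e⁴ = S(1−α)/4 = 0.3163 W m⁻² → T_e = 48.60 K.
Surface: T_s = (3)^¼·T_e = 63.96 K.
Warming: T_s − T_e = 15.36 K.

15.4 kelvin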